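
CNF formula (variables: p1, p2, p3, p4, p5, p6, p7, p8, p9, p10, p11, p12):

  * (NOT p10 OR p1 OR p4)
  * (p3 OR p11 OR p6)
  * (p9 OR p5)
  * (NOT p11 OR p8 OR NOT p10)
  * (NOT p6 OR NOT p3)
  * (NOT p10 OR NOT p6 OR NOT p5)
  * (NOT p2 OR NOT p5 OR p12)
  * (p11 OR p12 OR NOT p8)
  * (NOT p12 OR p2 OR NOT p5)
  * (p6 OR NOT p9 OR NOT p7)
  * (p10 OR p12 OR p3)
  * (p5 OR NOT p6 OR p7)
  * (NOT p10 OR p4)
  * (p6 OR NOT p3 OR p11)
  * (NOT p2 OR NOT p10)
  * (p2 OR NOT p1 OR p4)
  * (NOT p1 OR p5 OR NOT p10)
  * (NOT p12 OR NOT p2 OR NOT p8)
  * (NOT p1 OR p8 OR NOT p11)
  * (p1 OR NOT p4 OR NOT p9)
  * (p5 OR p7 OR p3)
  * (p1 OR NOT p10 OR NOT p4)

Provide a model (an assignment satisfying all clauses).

Branch on p1: take p1 = True.
Branch on p2: take p2 = False.
  then p4 is forced to True.
Branch on p3: take p3 = False.
The remaining clauses are satisfied by p5 = True, p6 = False, p7 = False, p8 = True, p9 = True, p10 = True, p11 = True, p12 = False.
Every clause has at least one true literal under this assignment.

p1 = True, p2 = False, p3 = False, p4 = True, p5 = True, p6 = False, p7 = False, p8 = True, p9 = True, p10 = True, p11 = True, p12 = False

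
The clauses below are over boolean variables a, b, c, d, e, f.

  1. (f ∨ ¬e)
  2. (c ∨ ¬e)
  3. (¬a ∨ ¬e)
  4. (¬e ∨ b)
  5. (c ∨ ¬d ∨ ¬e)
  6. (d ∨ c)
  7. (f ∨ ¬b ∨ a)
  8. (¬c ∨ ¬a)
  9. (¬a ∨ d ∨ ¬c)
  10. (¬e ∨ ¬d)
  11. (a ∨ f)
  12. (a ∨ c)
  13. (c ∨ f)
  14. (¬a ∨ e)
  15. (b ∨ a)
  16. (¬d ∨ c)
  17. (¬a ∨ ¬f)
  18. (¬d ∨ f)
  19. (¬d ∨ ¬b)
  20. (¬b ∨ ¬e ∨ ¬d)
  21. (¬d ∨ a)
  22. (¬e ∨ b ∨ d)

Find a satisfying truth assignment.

a=False, b=True, c=True, d=False, e=False, f=True

Check each clause:
  1. (f ∨ ¬e) — ¬e is true.
  2. (c ∨ ¬e) — c is true.
  3. (¬e ∨ ¬a) — ¬e is true.
  4. (b ∨ ¬e) — b is true.
  5. (c ∨ ¬e ∨ ¬d) — c is true.
  6. (d ∨ c) — c is true.
  7. (f ∨ a ∨ ¬b) — f is true.
  8. (¬a ∨ ¬c) — ¬a is true.
  9. (d ∨ ¬c ∨ ¬a) — ¬a is true.
  10. (¬d ∨ ¬e) — ¬e is true.
  11. (a ∨ f) — f is true.
  12. (c ∨ a) — c is true.
  13. (f ∨ c) — c is true.
  14. (¬a ∨ e) — ¬a is true.
  15. (a ∨ b) — b is true.
  16. (¬d ∨ c) — c is true.
  17. (¬a ∨ ¬f) — ¬a is true.
  18. (¬d ∨ f) — ¬d is true.
  19. (¬d ∨ ¬b) — ¬d is true.
  20. (¬d ∨ ¬b ∨ ¬e) — ¬e is true.
  21. (¬d ∨ a) — ¬d is true.
  22. (d ∨ b ∨ ¬e) — b is true.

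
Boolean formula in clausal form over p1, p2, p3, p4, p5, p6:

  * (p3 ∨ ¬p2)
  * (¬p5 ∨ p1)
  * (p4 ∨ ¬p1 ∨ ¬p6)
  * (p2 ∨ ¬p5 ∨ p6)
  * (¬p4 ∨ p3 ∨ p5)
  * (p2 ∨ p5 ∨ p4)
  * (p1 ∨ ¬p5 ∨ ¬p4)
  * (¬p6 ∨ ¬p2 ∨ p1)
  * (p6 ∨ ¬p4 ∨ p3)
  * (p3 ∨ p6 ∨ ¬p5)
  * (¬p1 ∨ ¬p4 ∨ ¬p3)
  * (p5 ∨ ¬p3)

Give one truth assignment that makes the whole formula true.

p1=T  p2=T  p3=T  p4=F  p5=T  p6=F

Branch on p1: take p1 = True.
Set p2 = True and propagate.
  then p3 is forced to True.
  then p4 is forced to False.
  then p6 is forced to False.
  then p5 is forced to True.
Every clause has at least one true literal under this assignment.
Check each clause:
  1. (p3 ∨ ¬p2) — p3 is true.
  2. (p1 ∨ ¬p5) — p1 is true.
  3. (¬p6 ∨ p4 ∨ ¬p1) — ¬p6 is true.
  4. (p6 ∨ p2 ∨ ¬p5) — p2 is true.
  5. (p3 ∨ ¬p4 ∨ p5) — p3 is true.
  6. (p4 ∨ p5 ∨ p2) — p2 is true.
  7. (p1 ∨ ¬p4 ∨ ¬p5) — p1 is true.
  8. (¬p2 ∨ ¬p6 ∨ p1) — p1 is true.
  9. (p3 ∨ ¬p4 ∨ p6) — p3 is true.
  10. (p3 ∨ ¬p5 ∨ p6) — p3 is true.
  11. (¬p1 ∨ ¬p4 ∨ ¬p3) — ¬p4 is true.
  12. (¬p3 ∨ p5) — p5 is true.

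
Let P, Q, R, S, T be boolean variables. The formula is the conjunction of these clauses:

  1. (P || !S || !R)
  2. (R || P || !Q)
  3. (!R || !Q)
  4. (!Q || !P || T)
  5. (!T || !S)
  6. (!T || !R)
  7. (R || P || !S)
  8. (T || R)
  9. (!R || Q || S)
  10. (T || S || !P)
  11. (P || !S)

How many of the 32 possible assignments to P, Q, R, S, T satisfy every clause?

4

Satisfying assignments:
  P=0 Q=0 R=0 S=0 T=1
  P=1 Q=0 R=0 S=0 T=1
  P=1 Q=0 R=1 S=1 T=0
  P=1 Q=1 R=0 S=0 T=1
That's 4 in total.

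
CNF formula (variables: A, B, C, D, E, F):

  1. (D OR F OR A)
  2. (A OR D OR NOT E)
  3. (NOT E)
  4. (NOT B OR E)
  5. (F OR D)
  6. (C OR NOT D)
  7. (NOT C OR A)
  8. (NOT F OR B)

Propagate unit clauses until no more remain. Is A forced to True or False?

True

(NOT E) stands alone — E = False.
In (E OR NOT B), E is now false; NOT B must hold, so B = False.
(NOT F OR B) with B = False leaves only NOT F, so F = False.
From (F OR D) and F = False: D = True.
(C OR NOT D): since D = True, the clause reduces to (C). C = True.
(NOT C OR A): since C = True, the clause reduces to (A). A = True.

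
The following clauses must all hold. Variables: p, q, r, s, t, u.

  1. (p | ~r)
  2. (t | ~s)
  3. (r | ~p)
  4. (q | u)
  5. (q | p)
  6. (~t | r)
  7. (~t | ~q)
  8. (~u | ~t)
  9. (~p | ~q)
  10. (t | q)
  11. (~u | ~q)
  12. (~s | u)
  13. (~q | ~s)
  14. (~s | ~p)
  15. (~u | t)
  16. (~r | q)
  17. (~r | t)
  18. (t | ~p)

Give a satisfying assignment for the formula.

p=F, q=T, r=F, s=F, t=F, u=F

Check each clause:
  1. (p | ~r) — ~r is true.
  2. (~s | t) — ~s is true.
  3. (r | ~p) — ~p is true.
  4. (u | q) — q is true.
  5. (p | q) — q is true.
  6. (~t | r) — ~t is true.
  7. (~t | ~q) — ~t is true.
  8. (~t | ~u) — ~u is true.
  9. (~q | ~p) — ~p is true.
  10. (t | q) — q is true.
  11. (~u | ~q) — ~u is true.
  12. (u | ~s) — ~s is true.
  13. (~s | ~q) — ~s is true.
  14. (~s | ~p) — ~s is true.
  15. (t | ~u) — ~u is true.
  16. (q | ~r) — q is true.
  17. (t | ~r) — ~r is true.
  18. (t | ~p) — ~p is true.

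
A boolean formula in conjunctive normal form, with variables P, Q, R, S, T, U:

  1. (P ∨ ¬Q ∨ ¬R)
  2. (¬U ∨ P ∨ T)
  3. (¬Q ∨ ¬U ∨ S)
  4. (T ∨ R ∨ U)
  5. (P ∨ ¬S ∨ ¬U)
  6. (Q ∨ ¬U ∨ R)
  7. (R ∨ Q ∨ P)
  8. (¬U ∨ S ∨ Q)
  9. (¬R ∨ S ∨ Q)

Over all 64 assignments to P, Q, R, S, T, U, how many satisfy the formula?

20

Split on Q, then U.
  Q=T, U=T: remaining (P,R,S,T) ∈ {(T,F,T,F); (T,F,T,T); (T,T,T,F); (T,T,T,T)} — 4.
  Q=T, U=F: S free; 4 ways for (P,R,T) × 2^1 = 8.
  Q=F, U=T: remaining (P,R,S,T) ∈ {(T,T,T,F); (T,T,T,T)} — 2.
  Q=F, U=F: 6 of the 16 assignments to (P,R,S,T) work.
Total: 4 + 8 + 2 + 6 = 20.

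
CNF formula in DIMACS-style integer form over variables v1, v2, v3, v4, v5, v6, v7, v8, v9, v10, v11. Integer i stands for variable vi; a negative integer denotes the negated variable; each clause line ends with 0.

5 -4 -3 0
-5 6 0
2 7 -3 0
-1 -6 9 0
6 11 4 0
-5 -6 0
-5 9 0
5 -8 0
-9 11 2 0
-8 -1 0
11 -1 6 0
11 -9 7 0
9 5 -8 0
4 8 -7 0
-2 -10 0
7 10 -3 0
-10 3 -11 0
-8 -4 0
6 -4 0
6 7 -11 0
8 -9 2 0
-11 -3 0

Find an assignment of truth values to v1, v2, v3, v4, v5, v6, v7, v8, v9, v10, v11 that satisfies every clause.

v1=F, v2=F, v3=F, v4=T, v5=F, v6=T, v7=T, v8=F, v9=F, v10=T, v11=F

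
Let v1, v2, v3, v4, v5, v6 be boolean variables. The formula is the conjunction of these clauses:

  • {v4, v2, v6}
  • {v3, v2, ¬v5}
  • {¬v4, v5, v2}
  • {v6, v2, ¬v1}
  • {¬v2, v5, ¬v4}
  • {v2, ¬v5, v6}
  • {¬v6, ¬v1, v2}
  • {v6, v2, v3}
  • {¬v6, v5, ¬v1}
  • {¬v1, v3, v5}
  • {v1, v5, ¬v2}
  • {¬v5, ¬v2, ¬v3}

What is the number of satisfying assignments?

13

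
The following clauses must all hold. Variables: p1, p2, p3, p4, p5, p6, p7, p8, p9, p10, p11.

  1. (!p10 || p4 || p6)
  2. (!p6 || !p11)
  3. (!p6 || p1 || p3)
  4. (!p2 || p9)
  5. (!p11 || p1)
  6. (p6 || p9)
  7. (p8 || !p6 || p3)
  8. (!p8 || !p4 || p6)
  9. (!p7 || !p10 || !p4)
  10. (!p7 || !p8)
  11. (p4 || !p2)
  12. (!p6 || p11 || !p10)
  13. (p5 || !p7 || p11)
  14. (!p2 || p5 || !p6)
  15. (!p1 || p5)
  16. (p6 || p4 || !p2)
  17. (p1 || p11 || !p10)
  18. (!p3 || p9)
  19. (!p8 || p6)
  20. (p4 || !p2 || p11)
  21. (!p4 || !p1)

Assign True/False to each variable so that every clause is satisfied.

p1 = True, p2 = False, p3 = False, p4 = False, p5 = True, p6 = False, p7 = True, p8 = False, p9 = True, p10 = False, p11 = True

p2 occurs only negated in the remaining clauses — set p2 = False.
p5 occurs only positively in the remaining clauses — set p5 = True.
Try p1 = True.
  then p4 is forced to False.
Branch on p3: take p3 = False.
Set p6 = False and propagate.
  then p10 is forced to False.
  then p9 is forced to True.
  then p8 is forced to False.
p7, p11 are now unconstrained; take p7 = True, p11 = True.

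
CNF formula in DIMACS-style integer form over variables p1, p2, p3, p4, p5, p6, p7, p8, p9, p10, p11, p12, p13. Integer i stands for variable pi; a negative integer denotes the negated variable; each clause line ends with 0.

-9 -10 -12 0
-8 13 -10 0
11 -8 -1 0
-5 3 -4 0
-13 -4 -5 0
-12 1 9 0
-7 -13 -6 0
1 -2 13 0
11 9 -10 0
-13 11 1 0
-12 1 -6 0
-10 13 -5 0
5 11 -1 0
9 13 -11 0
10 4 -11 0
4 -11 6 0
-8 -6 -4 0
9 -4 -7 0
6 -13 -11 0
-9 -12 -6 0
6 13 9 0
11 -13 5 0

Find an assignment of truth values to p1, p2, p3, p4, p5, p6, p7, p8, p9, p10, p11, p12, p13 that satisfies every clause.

p1=T  p2=F  p3=T  p4=F  p5=T  p6=F  p7=T  p8=F  p9=T  p10=F  p11=F  p12=F  p13=F

Check each clause:
  1. (NOT p12 OR NOT p9 OR NOT p10) — NOT p12 is true.
  2. (NOT p10 OR p13 OR NOT p8) — NOT p8 is true.
  3. (p11 OR NOT p1 OR NOT p8) — NOT p8 is true.
  4. (NOT p5 OR p3 OR NOT p4) — p3 is true.
  5. (NOT p13 OR NOT p5 OR NOT p4) — NOT p4 is true.
  6. (NOT p12 OR p9 OR p1) — p1 is true.
  7. (NOT p6 OR NOT p7 OR NOT p13) — NOT p6 is true.
  8. (p1 OR p13 OR NOT p2) — p1 is true.
  9. (NOT p10 OR p11 OR p9) — p9 is true.
  10. (p1 OR NOT p13 OR p11) — p1 is true.
  11. (NOT p12 OR p1 OR NOT p6) — p1 is true.
  12. (NOT p5 OR NOT p10 OR p13) — NOT p10 is true.
  13. (p11 OR p5 OR NOT p1) — p5 is true.
  14. (NOT p11 OR p9 OR p13) — p9 is true.
  15. (p4 OR NOT p11 OR p10) — NOT p11 is true.
  16. (p6 OR p4 OR NOT p11) — NOT p11 is true.
  17. (NOT p6 OR NOT p8 OR NOT p4) — NOT p8 is true.
  18. (p9 OR NOT p4 OR NOT p7) — p9 is true.
  19. (p6 OR NOT p11 OR NOT p13) — NOT p13 is true.
  20. (NOT p6 OR NOT p12 OR NOT p9) — NOT p6 is true.
  21. (p6 OR p13 OR p9) — p9 is true.
  22. (p11 OR NOT p13 OR p5) — NOT p13 is true.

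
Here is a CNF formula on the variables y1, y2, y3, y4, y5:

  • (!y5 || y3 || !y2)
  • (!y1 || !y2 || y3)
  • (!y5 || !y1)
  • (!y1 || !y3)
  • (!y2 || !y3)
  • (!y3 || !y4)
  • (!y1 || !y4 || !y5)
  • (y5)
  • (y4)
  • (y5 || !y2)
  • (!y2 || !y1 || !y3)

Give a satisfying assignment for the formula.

y1=0, y2=0, y3=0, y4=1, y5=1

(y5) is a unit clause, so y5 = True.
Unit propagation: (!y1) forces y1 = False.
Unit propagation: (y4) forces y4 = True.
(!y3) is a unit clause, so y3 = False.
The clause (!y2) is unit: y2 must be False.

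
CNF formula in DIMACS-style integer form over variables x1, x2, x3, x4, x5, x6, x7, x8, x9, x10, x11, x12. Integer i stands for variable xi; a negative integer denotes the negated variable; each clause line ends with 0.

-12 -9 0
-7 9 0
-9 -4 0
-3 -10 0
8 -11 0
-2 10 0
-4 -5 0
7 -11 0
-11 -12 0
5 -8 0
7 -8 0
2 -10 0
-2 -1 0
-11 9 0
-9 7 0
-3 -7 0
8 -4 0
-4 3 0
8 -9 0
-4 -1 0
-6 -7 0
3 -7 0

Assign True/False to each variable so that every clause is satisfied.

x1 occurs only negated in the remaining clauses — set x1 = False.
x4 occurs only negated in the remaining clauses — set x4 = False.
Try x2 = False.
  then x10 is forced to False.
Try x3 = False.
  then x7 is forced to False.
  then x11 is forced to False.
  then x8 is forced to False.
  then x9 is forced to False.
x5, x6, x12 are now unconstrained; take x5 = True, x6 = False, x12 = False.
Check each clause:
  1. (~x9 \/ ~x12) — ~x12 is true.
  2. (~x7 \/ x9) — ~x7 is true.
  3. (~x9 \/ ~x4) — ~x4 is true.
  4. (~x3 \/ ~x10) — ~x3 is true.
  5. (~x11 \/ x8) — ~x11 is true.
  6. (~x2 \/ x10) — ~x2 is true.
  7. (~x4 \/ ~x5) — ~x4 is true.
  8. (~x11 \/ x7) — ~x11 is true.
  9. (~x11 \/ ~x12) — ~x12 is true.
  10. (~x8 \/ x5) — ~x8 is true.
  11. (x7 \/ ~x8) — ~x8 is true.
  12. (x2 \/ ~x10) — ~x10 is true.
  13. (~x2 \/ ~x1) — ~x1 is true.
  14. (~x11 \/ x9) — ~x11 is true.
  15. (~x9 \/ x7) — ~x9 is true.
  16. (~x3 \/ ~x7) — ~x7 is true.
  17. (x8 \/ ~x4) — ~x4 is true.
  18. (~x4 \/ x3) — ~x4 is true.
  19. (~x9 \/ x8) — ~x9 is true.
  20. (~x4 \/ ~x1) — ~x4 is true.
  21. (~x7 \/ ~x6) — ~x7 is true.
  22. (x3 \/ ~x7) — ~x7 is true.

x1=F  x2=F  x3=F  x4=F  x5=T  x6=F  x7=F  x8=F  x9=F  x10=F  x11=F  x12=F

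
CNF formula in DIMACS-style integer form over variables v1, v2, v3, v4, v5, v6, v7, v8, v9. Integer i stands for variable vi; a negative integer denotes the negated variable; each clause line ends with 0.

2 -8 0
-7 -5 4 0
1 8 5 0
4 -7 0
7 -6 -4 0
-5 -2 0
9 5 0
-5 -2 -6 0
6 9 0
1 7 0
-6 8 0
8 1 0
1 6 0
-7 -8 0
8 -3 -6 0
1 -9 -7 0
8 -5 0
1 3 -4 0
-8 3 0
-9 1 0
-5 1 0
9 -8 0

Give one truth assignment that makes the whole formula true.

v1 = 1, v2 = 0, v3 = 1, v4 = 1, v5 = 0, v6 = 0, v7 = 0, v8 = 0, v9 = 1

Pure literal: v1 appears only positively; assign v1 = True.
Try v2 = False.
  then v8 is forced to False.
  then v6 is forced to False.
  then v9 is forced to True.
  then v5 is forced to False.
Set v4 = True and propagate.
v3, v7 are now unconstrained; take v3 = True, v7 = False.
Every clause has at least one true literal under this assignment.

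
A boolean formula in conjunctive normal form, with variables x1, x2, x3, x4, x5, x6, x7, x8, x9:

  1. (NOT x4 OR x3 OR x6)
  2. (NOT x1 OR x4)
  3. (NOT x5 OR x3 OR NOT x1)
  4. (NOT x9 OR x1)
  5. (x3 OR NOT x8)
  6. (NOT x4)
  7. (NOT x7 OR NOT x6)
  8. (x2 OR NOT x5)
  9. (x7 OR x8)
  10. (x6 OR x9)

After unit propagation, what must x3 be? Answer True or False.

Unit clause (NOT x4) sets x4 = False.
From (NOT x1 OR x4) and x4 = False: x1 = False.
From (x1 OR NOT x9) and x1 = False: x9 = False.
(x9 OR x6) with x9 = False leaves only x6, so x6 = True.
In (NOT x7 OR NOT x6), NOT x6 is now false; NOT x7 must hold, so x7 = False.
From (x8 OR x7) and x7 = False: x8 = True.
(NOT x8 OR x3) with x8 = True leaves only x3, so x3 = True.

True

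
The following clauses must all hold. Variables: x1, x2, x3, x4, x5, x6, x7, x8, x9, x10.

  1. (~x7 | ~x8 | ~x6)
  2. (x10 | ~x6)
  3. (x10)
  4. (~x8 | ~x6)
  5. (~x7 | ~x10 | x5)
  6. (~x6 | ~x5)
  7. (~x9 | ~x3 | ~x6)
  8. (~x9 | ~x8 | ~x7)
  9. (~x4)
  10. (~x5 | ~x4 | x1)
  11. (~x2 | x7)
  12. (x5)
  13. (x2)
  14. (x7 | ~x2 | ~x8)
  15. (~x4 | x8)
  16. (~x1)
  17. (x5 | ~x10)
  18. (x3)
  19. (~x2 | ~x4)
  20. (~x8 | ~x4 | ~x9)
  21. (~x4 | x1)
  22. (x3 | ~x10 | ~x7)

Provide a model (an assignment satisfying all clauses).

(x10) is a unit clause, so x10 = True.
Unit propagation: (~x4) forces x4 = False.
Unit propagation: (x5) forces x5 = True.
(~x6) is a unit clause, so x6 = False.
The clause (x2) is unit: x2 must be True.
Unit propagation: (x7) forces x7 = True.
The clause (~x1) is unit: x1 must be False.
(x3) is a unit clause, so x3 = True.
Pure literal: x9 appears only negated; assign x9 = False.
x8 is now unconstrained; take x8 = True.
Every clause has at least one true literal under this assignment.

x1=F, x2=T, x3=T, x4=F, x5=T, x6=F, x7=T, x8=T, x9=F, x10=T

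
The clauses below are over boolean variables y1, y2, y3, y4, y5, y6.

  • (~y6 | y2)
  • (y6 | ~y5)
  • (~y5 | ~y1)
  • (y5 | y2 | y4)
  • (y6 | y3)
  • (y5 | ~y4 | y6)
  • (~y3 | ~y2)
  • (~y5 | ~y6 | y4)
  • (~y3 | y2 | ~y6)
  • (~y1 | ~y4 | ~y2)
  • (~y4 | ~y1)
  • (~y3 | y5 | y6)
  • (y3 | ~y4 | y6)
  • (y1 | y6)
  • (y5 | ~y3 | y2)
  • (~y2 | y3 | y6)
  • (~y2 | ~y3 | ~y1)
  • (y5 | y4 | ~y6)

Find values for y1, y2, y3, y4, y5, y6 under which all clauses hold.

Try y1 = False.
  then y6 is forced to True.
  then y2 is forced to True.
  then y3 is forced to False.
For the remaining variables, y4 = True, y5 = True works.

y1=F  y2=T  y3=F  y4=T  y5=T  y6=T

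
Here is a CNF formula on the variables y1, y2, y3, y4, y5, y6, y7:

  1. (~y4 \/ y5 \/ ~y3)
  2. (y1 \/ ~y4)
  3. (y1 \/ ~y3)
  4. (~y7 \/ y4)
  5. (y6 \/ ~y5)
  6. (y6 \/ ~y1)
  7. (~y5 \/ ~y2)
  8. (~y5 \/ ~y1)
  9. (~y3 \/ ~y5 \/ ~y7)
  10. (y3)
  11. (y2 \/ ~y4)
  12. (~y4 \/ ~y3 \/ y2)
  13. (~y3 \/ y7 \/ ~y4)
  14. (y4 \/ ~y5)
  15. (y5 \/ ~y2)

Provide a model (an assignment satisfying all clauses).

(y3) is a unit clause, so y3 = True.
Unit propagation: (y1) forces y1 = True.
(y6) is a unit clause, so y6 = True.
Unit propagation: (~y5) forces y5 = False.
Unit propagation: (~y4) forces y4 = False.
(~y7) is a unit clause, so y7 = False.
Unit propagation: (~y2) forces y2 = False.
Every clause has at least one true literal under this assignment.

y1 = T, y2 = F, y3 = T, y4 = F, y5 = F, y6 = T, y7 = F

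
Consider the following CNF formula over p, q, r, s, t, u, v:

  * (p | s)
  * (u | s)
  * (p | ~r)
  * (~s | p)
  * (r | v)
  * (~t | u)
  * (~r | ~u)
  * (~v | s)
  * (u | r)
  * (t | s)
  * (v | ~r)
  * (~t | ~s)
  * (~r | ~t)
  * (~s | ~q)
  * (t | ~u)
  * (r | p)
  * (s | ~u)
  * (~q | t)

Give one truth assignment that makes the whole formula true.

p occurs only positively in the remaining clauses — set p = True.
Pure literal: q appears only negated; assign q = False.
Branch on r: take r = True.
  then u is forced to False.
  then s is forced to True.
  then t is forced to False.
  then v is forced to True.

p = True, q = False, r = True, s = True, t = False, u = False, v = True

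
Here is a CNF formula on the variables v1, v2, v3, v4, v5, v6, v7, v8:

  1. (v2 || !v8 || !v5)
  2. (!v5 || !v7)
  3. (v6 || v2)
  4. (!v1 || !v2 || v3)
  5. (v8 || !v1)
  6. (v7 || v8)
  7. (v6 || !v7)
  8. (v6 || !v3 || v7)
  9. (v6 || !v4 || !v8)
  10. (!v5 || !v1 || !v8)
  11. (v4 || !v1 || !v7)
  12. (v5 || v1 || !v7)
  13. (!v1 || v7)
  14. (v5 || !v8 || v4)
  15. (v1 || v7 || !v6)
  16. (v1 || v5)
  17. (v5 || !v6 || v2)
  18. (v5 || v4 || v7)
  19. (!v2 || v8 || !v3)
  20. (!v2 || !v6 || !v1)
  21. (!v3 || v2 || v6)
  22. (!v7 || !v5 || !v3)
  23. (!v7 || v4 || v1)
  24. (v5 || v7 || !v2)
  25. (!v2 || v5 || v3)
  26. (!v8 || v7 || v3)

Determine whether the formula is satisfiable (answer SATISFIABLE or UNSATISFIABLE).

v7 = True:
  propagation gives v5=False, v6=True, v1=True, v8=True; an empty clause results — contradiction.
v7 = False:
  propagation gives v8=True, v1=False, v6=False, v2=True; an empty clause results — contradiction.
Every branch closes, so no satisfying assignment exists.

UNSATISFIABLE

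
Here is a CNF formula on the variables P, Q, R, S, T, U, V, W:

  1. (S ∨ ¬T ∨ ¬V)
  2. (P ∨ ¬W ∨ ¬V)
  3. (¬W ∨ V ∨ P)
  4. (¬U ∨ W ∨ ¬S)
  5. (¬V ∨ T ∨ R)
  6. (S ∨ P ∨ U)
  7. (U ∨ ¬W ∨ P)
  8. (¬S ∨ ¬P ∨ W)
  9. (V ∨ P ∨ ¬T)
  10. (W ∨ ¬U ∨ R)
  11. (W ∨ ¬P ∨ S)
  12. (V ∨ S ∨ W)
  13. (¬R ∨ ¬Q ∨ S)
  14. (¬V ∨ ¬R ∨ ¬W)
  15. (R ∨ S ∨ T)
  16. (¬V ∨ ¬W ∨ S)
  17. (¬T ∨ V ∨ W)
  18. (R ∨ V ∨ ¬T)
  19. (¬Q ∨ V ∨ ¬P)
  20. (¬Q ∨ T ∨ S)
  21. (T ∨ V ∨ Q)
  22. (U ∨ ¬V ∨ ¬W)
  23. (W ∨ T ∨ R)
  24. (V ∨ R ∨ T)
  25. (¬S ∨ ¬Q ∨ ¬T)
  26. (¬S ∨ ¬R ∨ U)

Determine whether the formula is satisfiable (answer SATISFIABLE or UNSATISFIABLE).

Branch on P: take P = False.
The remaining clauses are satisfied by Q = False, R = True, S = False, T = False, U = True, V = True, W = False.
So P = F, Q = F, R = T, S = F, T = F, U = T, V = T, W = F is a satisfying assignment.

SATISFIABLE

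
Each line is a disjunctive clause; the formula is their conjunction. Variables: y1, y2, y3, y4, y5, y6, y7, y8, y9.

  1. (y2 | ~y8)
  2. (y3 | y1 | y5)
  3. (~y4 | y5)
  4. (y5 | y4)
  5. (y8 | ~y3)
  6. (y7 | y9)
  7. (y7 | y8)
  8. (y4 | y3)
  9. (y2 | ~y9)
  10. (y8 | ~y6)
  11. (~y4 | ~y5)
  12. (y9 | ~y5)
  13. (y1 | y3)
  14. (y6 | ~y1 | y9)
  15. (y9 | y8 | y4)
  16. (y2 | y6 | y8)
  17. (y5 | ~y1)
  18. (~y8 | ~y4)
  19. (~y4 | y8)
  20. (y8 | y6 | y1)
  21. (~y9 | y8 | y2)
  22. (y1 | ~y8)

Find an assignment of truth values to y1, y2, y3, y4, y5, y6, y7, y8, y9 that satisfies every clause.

y1 = T, y2 = T, y3 = T, y4 = F, y5 = T, y6 = T, y7 = T, y8 = T, y9 = T

Check each clause:
  1. (y2 | ~y8) — y2 is true.
  2. (y3 | y5 | y1) — y1 is true.
  3. (~y4 | y5) — ~y4 is true.
  4. (y4 | y5) — y5 is true.
  5. (~y3 | y8) — y8 is true.
  6. (y7 | y9) — y9 is true.
  7. (y7 | y8) — y8 is true.
  8. (y4 | y3) — y3 is true.
  9. (y2 | ~y9) — y2 is true.
  10. (y8 | ~y6) — y8 is true.
  11. (~y5 | ~y4) — ~y4 is true.
  12. (~y5 | y9) — y9 is true.
  13. (y3 | y1) — y1 is true.
  14. (y6 | ~y1 | y9) — y9 is true.
  15. (y8 | y9 | y4) — y8 is true.
  16. (y8 | y6 | y2) — y8 is true.
  17. (y5 | ~y1) — y5 is true.
  18. (~y4 | ~y8) — ~y4 is true.
  19. (y8 | ~y4) — y8 is true.
  20. (y8 | y1 | y6) — y8 is true.
  21. (~y9 | y2 | y8) — y8 is true.
  22. (~y8 | y1) — y1 is true.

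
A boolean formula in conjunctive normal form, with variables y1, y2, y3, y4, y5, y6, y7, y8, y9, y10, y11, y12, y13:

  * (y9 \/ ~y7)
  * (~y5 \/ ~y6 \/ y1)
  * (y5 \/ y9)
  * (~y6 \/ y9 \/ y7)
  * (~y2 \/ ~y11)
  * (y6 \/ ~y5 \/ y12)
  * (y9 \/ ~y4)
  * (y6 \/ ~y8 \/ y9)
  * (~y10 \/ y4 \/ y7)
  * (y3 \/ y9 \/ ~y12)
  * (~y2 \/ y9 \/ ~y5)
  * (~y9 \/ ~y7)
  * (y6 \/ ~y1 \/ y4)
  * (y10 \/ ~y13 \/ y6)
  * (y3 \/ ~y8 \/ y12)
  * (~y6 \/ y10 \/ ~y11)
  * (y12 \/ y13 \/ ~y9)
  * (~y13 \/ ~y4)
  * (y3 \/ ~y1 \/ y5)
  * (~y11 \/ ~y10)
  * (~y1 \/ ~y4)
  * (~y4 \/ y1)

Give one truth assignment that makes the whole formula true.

Pure literal: y3 appears only positively; assign y3 = True.
Pure literal: y8 appears only negated; assign y8 = False.
Set y1 = False and propagate.
  then y4 is forced to False.
Try y2 = True.
  then y11 is forced to False.
Set y5 = False and propagate.
  then y9 is forced to True.
  then y7 is forced to False.
  then y10 is forced to False.
For the remaining variables, y6 = True, y12 = True, y13 = True works.

y1 = F  y2 = T  y3 = T  y4 = F  y5 = F  y6 = T  y7 = F  y8 = F  y9 = T  y10 = F  y11 = F  y12 = T  y13 = T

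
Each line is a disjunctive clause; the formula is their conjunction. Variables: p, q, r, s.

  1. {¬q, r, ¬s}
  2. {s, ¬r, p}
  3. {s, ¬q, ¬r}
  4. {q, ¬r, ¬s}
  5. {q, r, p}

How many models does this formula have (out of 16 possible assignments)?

7

Satisfying assignments:
  p=F q=T r=F s=F
  p=F q=T r=T s=T
  p=T q=F r=F s=F
  p=T q=F r=F s=T
  p=T q=F r=T s=F
  p=T q=T r=F s=F
  p=T q=T r=T s=T
That's 7 in total.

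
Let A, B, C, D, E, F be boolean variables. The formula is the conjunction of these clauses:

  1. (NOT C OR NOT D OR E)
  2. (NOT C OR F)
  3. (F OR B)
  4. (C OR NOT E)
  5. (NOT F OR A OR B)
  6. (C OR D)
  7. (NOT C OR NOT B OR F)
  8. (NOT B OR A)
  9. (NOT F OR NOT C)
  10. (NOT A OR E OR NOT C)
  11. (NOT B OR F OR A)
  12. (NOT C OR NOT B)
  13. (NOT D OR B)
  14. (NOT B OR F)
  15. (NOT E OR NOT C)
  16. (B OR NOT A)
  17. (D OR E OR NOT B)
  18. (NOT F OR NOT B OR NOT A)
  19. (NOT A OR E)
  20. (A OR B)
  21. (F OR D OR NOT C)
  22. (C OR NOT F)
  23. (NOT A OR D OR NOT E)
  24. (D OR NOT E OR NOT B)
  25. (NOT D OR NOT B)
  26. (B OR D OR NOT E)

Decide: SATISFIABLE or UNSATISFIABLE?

UNSATISFIABLE

B = True:
  propagation gives A=True, C=False, E=False; an empty clause results — contradiction.
B = False:
  propagation gives F=True, A=True; an empty clause results — contradiction.
Every branch closes, so no satisfying assignment exists.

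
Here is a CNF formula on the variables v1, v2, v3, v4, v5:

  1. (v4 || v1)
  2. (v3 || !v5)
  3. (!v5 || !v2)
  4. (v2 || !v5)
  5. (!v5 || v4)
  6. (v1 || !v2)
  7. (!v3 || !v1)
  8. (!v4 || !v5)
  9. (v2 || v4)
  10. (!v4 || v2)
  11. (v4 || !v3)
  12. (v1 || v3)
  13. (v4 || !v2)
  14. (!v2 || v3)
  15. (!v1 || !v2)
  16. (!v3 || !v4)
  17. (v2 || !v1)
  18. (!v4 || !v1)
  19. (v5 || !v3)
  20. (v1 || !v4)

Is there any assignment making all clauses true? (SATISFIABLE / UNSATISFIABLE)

v4 = True:
  propagation gives v5=False, v2=True, v1=True; an empty clause results — contradiction.
v4 = False:
  propagation gives v1=True, v5=False, v3=False, v2=True; an empty clause results — contradiction.
Every branch closes, so no satisfying assignment exists.

UNSATISFIABLE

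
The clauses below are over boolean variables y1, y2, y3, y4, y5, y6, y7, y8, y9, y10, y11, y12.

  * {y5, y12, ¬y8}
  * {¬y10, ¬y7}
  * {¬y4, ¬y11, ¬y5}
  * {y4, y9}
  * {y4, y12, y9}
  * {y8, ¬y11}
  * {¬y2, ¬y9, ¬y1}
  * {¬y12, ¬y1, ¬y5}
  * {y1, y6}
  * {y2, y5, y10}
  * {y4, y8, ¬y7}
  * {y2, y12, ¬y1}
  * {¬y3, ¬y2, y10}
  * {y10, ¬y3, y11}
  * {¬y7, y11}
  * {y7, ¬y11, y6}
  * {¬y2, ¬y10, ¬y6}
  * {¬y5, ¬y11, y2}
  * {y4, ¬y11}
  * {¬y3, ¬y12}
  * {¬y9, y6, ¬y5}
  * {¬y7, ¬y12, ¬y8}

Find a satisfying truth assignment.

Pure literal: y3 appears only negated; assign y3 = False.
Try y1 = False.
  then y6 is forced to True.
Set y2 = False and propagate.
Set y4 = True and propagate.
For the remaining variables, y5 = False, y7 = False, y8 = True, y9 = False, y10 = True, y11 = True, y12 = True works.
Every clause has at least one true literal under this assignment.
Check each clause:
  1. {y12, y5, ¬y8} — y12 is true.
  2. {¬y7, ¬y10} — ¬y7 is true.
  3. {¬y5, ¬y4, ¬y11} — ¬y5 is true.
  4. {y4, y9} — y4 is true.
  5. {y9, y4, y12} — y4 is true.
  6. {y8, ¬y11} — y8 is true.
  7. {¬y9, ¬y1, ¬y2} — ¬y1 is true.
  8. {¬y5, ¬y12, ¬y1} — ¬y5 is true.
  9. {y1, y6} — y6 is true.
  10. {y5, y10, y2} — y10 is true.
  11. {y8, ¬y7, y4} — y8 is true.
  12. {¬y1, y12, y2} — y12 is true.
  13. {¬y2, ¬y3, y10} — y10 is true.
  14. {y10, y11, ¬y3} — y10 is true.
  15. {¬y7, y11} — ¬y7 is true.
  16. {¬y11, y6, y7} — y6 is true.
  17. {¬y10, ¬y2, ¬y6} — ¬y2 is true.
  18. {¬y5, ¬y11, y2} — ¬y5 is true.
  19. {¬y11, y4} — y4 is true.
  20. {¬y12, ¬y3} — ¬y3 is true.
  21. {y6, ¬y9, ¬y5} — ¬y5 is true.
  22. {¬y12, ¬y7, ¬y8} — ¬y7 is true.

y1=0  y2=0  y3=0  y4=1  y5=0  y6=1  y7=0  y8=1  y9=0  y10=1  y11=1  y12=1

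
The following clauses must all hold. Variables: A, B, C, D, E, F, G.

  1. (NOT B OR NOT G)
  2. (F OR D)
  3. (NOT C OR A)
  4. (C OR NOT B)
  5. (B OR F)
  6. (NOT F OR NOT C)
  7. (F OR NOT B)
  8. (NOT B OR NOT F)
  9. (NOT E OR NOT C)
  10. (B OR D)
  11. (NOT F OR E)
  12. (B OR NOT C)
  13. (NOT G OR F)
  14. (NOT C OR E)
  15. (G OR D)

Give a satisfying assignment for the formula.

Pure literal: D appears only positively; assign D = True.
Set A = False and propagate.
  then C is forced to False.
  then B is forced to False.
  then F is forced to True.
  then E is forced to True.
G is now unconstrained; take G = True.

A = False, B = False, C = False, D = True, E = True, F = True, G = True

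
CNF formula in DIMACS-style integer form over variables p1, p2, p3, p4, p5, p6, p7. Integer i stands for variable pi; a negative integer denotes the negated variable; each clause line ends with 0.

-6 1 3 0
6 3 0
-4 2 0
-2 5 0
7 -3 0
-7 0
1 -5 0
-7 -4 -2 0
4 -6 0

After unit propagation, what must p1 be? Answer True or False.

True

Unit clause (¬p7) sets p7 = False.
From (p7 ∨ ¬p3) and p7 = False: p3 = False.
In (p6 ∨ p3), p3 is now false; p6 must hold, so p6 = True.
From (¬p6 ∨ p3 ∨ p1) and p6 = True, p3 = False: p1 = True.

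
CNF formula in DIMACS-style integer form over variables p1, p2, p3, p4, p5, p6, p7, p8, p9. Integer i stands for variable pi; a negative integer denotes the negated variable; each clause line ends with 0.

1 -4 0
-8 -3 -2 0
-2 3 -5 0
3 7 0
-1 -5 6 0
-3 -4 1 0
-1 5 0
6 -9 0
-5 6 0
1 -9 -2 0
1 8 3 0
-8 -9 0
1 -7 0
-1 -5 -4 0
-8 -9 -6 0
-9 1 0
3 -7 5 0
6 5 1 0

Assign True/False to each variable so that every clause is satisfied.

p1=F, p2=F, p3=T, p4=F, p5=F, p6=T, p7=F, p8=T, p9=F

Check each clause:
  1. (~p4 \/ p1) — ~p4 is true.
  2. (~p8 \/ ~p2 \/ ~p3) — ~p2 is true.
  3. (~p5 \/ p3 \/ ~p2) — p3 is true.
  4. (p7 \/ p3) — p3 is true.
  5. (p6 \/ ~p5 \/ ~p1) — ~p5 is true.
  6. (~p3 \/ p1 \/ ~p4) — ~p4 is true.
  7. (~p1 \/ p5) — ~p1 is true.
  8. (~p9 \/ p6) — p6 is true.
  9. (p6 \/ ~p5) — ~p5 is true.
  10. (~p9 \/ p1 \/ ~p2) — ~p2 is true.
  11. (p3 \/ p1 \/ p8) — p8 is true.
  12. (~p9 \/ ~p8) — ~p9 is true.
  13. (~p7 \/ p1) — ~p7 is true.
  14. (~p1 \/ ~p4 \/ ~p5) — ~p5 is true.
  15. (~p6 \/ ~p9 \/ ~p8) — ~p9 is true.
  16. (~p9 \/ p1) — ~p9 is true.
  17. (p3 \/ p5 \/ ~p7) — ~p7 is true.
  18. (p6 \/ p5 \/ p1) — p6 is true.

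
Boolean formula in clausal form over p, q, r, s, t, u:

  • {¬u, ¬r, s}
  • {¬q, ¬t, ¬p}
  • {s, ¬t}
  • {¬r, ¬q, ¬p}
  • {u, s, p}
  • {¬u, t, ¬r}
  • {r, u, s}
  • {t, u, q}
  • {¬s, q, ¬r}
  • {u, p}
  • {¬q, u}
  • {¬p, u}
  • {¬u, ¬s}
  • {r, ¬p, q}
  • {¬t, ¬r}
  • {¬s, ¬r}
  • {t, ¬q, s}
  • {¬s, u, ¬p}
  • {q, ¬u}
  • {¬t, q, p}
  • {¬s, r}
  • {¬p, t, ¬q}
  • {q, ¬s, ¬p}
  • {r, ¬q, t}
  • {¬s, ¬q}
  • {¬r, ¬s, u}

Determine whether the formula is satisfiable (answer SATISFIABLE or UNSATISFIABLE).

q = True:
  propagation gives u=True, s=False, r=False, t=False; an empty clause results — contradiction.
q = False:
  propagation gives u=False, t=True, s=True, r=False; an empty clause results — contradiction.
Every branch closes, so no satisfying assignment exists.

UNSATISFIABLE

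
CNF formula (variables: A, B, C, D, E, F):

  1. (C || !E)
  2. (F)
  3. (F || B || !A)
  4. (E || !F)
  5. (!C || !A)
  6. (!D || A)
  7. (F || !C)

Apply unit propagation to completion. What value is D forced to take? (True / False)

(F) is a unit clause: F = True.
(E || !F): since F = True, the clause reduces to (E). E = True.
From (!E || C) and E = True: C = True.
(!A || !C) with C = True leaves only !A, so A = False.
(A || !D) with A = False leaves only !D, so D = False.

False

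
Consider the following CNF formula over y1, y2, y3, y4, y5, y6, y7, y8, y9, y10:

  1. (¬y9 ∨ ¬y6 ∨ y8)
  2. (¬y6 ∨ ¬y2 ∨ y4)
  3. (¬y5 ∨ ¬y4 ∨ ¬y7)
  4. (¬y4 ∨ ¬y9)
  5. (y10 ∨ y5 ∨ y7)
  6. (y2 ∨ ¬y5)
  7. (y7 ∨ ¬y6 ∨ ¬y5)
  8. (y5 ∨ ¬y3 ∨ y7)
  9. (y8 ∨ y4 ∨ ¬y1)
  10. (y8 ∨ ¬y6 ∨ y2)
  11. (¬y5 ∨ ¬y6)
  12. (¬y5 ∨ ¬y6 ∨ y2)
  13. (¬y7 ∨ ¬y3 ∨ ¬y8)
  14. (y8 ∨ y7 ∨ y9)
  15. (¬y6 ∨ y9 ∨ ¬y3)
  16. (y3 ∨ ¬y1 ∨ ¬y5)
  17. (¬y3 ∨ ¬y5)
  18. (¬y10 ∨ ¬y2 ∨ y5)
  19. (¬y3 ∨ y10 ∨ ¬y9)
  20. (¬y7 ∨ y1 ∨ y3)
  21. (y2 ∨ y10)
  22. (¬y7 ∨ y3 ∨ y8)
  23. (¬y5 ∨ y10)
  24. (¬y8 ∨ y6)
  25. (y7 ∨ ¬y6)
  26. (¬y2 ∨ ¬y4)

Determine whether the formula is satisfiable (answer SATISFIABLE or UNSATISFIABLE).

Branch on y1: take y1 = True.
Set y2 = False and propagate.
  then y5 is forced to False.
  then y10 is forced to True.
For the remaining variables, y3 = True, y4 = True, y6 = False, y7 = True, y8 = False, y9 = False works.
Every clause has at least one true literal under this assignment.
So y1 = True, y2 = False, y3 = True, y4 = True, y5 = False, y6 = False, y7 = True, y8 = False, y9 = False, y10 = True is a satisfying assignment.

SATISFIABLE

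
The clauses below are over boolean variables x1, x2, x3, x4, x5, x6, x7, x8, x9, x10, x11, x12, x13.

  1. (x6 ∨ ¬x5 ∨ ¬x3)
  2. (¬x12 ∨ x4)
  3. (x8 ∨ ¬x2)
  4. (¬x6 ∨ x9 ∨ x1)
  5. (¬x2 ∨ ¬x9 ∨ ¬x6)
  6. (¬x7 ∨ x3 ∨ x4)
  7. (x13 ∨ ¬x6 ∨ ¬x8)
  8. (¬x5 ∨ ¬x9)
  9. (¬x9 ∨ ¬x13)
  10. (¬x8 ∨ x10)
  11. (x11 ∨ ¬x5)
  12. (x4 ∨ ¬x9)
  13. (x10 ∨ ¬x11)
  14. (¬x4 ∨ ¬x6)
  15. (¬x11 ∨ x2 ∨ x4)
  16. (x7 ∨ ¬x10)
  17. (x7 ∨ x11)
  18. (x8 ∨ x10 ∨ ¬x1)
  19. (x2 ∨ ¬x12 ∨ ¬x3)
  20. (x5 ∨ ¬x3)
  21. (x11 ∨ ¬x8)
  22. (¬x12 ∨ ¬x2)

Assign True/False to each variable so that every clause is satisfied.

x12 occurs only negated in the remaining clauses — set x12 = False.
Set x1 = False and propagate.
Set x2 = True and propagate.
  then x8 is forced to True.
  then x10 is forced to True.
  then x7 is forced to True.
  then x11 is forced to True.
The remaining clauses are satisfied by x3 = False, x4 = True, x5 = False, x6 = False, x9 = True, x13 = False.

x1 = F, x2 = T, x3 = F, x4 = T, x5 = F, x6 = F, x7 = T, x8 = T, x9 = T, x10 = T, x11 = T, x12 = F, x13 = F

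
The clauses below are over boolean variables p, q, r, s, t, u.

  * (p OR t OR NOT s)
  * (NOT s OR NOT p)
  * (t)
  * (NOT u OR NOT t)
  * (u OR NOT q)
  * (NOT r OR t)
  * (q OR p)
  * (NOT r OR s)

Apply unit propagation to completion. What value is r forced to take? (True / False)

(t) is a unit clause: t = True.
In (NOT t OR NOT u), NOT t is now false; NOT u must hold, so u = False.
In (u OR NOT q), u is now false; NOT q must hold, so q = False.
(q OR p) with q = False leaves only p, so p = True.
(NOT p OR NOT s): since p = True, the clause reduces to (NOT s). s = False.
(s OR NOT r) with s = False leaves only NOT r, so r = False.

False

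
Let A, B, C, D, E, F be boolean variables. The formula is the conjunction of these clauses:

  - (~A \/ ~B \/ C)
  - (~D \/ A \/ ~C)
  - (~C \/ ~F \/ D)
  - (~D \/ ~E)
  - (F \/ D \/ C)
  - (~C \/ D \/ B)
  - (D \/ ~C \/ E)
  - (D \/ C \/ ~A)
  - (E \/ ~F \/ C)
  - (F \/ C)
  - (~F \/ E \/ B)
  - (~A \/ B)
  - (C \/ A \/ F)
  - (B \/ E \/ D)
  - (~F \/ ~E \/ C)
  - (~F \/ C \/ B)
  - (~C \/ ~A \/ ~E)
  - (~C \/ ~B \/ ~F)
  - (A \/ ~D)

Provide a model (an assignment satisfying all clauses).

A=False  B=True  C=True  D=False  E=True  F=False

Branch on A: take A = False.
  then D is forced to False.
Set B = True and propagate.
The remaining clauses are satisfied by C = True, E = True, F = False.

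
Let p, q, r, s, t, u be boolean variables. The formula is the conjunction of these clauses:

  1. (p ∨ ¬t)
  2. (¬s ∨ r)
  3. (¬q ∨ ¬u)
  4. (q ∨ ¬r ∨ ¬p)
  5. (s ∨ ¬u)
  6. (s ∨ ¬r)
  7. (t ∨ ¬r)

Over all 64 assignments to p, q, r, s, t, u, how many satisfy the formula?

The models are:
  p=F q=F r=F s=F t=F u=F
  p=F q=T r=F s=F t=F u=F
  p=T q=F r=F s=F t=F u=F
  p=T q=F r=F s=F t=T u=F
  p=T q=T r=F s=F t=F u=F
  p=T q=T r=F s=F t=T u=F
  p=T q=T r=T s=T t=T u=F
Count: 7.

7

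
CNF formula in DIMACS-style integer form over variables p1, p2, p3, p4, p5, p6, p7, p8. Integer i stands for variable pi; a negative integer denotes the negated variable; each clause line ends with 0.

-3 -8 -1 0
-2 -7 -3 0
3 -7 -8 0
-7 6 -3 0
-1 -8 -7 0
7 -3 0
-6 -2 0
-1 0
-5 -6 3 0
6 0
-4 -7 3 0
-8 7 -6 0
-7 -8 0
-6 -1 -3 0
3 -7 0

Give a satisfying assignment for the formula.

p1=F, p2=F, p3=T, p4=T, p5=T, p6=T, p7=T, p8=F

Check each clause:
  1. (¬p8 ∨ ¬p3 ∨ ¬p1) — ¬p8 is true.
  2. (¬p2 ∨ ¬p7 ∨ ¬p3) — ¬p2 is true.
  3. (p3 ∨ ¬p7 ∨ ¬p8) — ¬p8 is true.
  4. (¬p3 ∨ p6 ∨ ¬p7) — p6 is true.
  5. (¬p1 ∨ ¬p7 ∨ ¬p8) — ¬p8 is true.
  6. (¬p3 ∨ p7) — p7 is true.
  7. (¬p6 ∨ ¬p2) — ¬p2 is true.
  8. (¬p1) — ¬p1 is true.
  9. (¬p5 ∨ p3 ∨ ¬p6) — p3 is true.
  10. (p6) — p6 is true.
  11. (¬p7 ∨ ¬p4 ∨ p3) — p3 is true.
  12. (¬p8 ∨ ¬p6 ∨ p7) — ¬p8 is true.
  13. (¬p8 ∨ ¬p7) — ¬p8 is true.
  14. (¬p1 ∨ ¬p3 ∨ ¬p6) — ¬p1 is true.
  15. (¬p7 ∨ p3) — p3 is true.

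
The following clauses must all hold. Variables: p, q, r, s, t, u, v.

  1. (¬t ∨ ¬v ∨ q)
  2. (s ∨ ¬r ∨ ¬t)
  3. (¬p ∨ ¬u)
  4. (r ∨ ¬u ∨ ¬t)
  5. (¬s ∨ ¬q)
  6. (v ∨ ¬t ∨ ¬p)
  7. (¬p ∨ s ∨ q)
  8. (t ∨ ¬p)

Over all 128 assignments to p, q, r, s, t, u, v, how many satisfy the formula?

31

Case analysis on t and p:
  t=1, p=1: remaining (q,r,s,u,v) ∈ {(1,0,0,0,1)} — 1.
  t=1, p=0: 6 of the 32 assignments to (q,r,s,u,v) work.
  t=0, p=1: a clause becomes empty — 0.
  t=0, p=0: r, u, v free; 3 ways for (q,s) × 2^3 = 24.
Total: 1 + 6 + 0 + 24 = 31.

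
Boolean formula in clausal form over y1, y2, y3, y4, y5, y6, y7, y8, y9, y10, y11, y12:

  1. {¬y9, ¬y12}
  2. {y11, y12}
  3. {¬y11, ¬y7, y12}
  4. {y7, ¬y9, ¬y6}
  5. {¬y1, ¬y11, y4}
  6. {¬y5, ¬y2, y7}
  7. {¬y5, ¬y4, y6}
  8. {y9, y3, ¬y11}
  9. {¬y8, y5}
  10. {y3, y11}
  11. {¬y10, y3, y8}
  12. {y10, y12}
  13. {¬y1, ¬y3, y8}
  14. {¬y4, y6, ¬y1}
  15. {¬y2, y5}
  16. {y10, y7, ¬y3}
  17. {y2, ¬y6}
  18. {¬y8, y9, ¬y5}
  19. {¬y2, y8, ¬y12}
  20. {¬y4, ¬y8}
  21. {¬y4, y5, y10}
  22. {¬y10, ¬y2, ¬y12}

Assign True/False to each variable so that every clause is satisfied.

y1=False, y2=False, y3=True, y4=False, y5=True, y6=False, y7=True, y8=False, y9=False, y10=True, y11=False, y12=True

y1 occurs only negated in the remaining clauses — set y1 = False.
Branch on y2: take y2 = False.
  then y6 is forced to False.
Set y3 = True and propagate.
Try y4 = False.
For the remaining variables, y5 = True, y7 = True, y8 = False, y9 = False, y10 = True, y11 = False, y12 = True works.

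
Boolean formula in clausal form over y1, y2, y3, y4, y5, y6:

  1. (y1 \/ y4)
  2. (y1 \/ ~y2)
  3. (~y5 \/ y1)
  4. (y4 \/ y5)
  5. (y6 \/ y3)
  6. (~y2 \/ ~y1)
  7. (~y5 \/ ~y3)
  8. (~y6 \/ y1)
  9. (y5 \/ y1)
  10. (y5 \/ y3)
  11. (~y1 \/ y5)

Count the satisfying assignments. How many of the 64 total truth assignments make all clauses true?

2

The models are:
  y1=1 y2=0 y3=0 y4=0 y5=1 y6=1
  y1=1 y2=0 y3=0 y4=1 y5=1 y6=1
That's 2 in total.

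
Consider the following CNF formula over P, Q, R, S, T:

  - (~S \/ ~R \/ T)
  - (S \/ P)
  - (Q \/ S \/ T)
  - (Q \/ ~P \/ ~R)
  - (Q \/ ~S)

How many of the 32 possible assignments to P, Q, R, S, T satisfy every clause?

11

Case analysis on S and Q:
  S=T, Q=T: P free; 3 ways for (R,T) × 2^1 = 6.
  S=T, Q=F: a clause becomes empty — 0.
  S=F, Q=T: remaining (P,R,T) ∈ {(T,F,F); (T,F,T); (T,T,F); (T,T,T)} — 4.
  S=F, Q=F: remaining (P,R,T) ∈ {(T,F,T)} — 1.
Total: 6 + 0 + 4 + 1 = 11.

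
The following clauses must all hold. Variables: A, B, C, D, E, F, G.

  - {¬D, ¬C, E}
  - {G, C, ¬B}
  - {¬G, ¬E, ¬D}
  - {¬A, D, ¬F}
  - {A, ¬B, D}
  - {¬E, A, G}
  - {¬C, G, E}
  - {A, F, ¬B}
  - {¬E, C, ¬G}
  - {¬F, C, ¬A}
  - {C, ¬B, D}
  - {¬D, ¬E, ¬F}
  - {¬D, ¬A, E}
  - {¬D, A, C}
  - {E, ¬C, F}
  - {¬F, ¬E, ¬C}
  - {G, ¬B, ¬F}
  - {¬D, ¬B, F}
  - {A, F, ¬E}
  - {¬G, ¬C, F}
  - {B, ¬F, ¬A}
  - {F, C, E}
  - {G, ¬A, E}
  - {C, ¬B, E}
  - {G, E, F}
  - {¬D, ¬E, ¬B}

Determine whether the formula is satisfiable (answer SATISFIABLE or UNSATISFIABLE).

Set A = True and propagate.
For the remaining variables, B = False, C = False, D = False, E = True, F = False, G = False works.
So A=True, B=False, C=False, D=False, E=True, F=False, G=False is a satisfying assignment.

SATISFIABLE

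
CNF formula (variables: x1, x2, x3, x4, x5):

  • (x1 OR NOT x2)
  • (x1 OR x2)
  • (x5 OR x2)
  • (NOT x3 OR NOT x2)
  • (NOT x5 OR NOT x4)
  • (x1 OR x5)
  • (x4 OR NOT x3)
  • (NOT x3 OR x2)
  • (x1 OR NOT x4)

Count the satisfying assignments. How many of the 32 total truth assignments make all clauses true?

4

The models are:
  x1=T x2=F x3=F x4=F x5=T
  x1=T x2=T x3=F x4=F x5=F
  x1=T x2=T x3=F x4=F x5=T
  x1=T x2=T x3=F x4=T x5=F
That's 4 in total.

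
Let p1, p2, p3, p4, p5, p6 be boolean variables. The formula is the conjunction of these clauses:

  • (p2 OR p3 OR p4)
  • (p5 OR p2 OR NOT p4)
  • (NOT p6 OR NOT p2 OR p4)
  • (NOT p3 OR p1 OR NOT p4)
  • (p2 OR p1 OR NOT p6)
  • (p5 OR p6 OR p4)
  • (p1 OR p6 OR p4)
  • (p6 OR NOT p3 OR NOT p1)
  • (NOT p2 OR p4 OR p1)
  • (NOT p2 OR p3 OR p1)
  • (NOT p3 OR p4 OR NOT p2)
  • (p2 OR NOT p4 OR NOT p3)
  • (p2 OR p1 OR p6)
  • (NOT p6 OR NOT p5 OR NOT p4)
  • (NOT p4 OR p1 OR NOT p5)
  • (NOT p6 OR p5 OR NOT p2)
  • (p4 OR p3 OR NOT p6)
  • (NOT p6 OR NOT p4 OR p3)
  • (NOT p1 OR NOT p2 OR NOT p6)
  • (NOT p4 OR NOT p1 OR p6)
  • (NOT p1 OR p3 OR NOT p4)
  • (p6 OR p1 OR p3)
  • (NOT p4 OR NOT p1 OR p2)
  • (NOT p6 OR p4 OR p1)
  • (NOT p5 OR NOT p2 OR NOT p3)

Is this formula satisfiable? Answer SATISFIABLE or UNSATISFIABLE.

SATISFIABLE

Set p1 = True and propagate.
Set p2 = True and propagate.
  then p6 is forced to False.
  then p3 is forced to False.
  then p4 is forced to False.
  then p5 is forced to True.
So p1=T, p2=T, p3=F, p4=F, p5=T, p6=F is a satisfying assignment.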